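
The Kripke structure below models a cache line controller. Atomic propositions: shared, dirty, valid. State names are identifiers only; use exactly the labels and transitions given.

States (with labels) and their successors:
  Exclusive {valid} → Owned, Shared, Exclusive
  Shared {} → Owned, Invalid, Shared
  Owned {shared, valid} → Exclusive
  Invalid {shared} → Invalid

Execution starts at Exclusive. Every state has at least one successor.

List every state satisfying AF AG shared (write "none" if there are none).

{Invalid}

States satisfying AG shared: {Invalid}.
States satisfying AF AG shared: {Invalid}.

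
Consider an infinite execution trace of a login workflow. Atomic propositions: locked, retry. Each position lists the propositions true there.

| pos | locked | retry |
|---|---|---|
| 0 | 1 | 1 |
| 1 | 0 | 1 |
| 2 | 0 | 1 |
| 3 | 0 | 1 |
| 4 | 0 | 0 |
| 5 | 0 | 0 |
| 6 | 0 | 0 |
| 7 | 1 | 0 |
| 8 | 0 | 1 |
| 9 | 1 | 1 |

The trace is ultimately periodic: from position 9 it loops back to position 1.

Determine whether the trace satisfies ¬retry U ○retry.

Walking from position 0: ○retry first holds at position 0, and ¬retry holds at every earlier position along the way, so ¬retry U ○retry holds.

Satisfied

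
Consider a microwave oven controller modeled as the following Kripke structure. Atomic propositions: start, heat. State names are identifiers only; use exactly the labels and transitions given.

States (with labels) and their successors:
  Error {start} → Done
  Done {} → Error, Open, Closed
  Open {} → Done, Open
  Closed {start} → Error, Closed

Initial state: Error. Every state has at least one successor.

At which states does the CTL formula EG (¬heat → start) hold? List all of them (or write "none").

States satisfying ¬heat → start: {Error, Closed}.
States satisfying EG (¬heat → start): {Closed}.

{Closed}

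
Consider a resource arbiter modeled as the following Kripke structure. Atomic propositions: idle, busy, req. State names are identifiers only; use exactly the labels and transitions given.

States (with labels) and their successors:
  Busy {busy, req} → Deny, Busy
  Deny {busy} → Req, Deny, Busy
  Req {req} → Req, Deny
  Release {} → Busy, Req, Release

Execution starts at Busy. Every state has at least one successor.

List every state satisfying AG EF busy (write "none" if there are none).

{Busy, Deny, Req, Release}

States satisfying EF busy: {Busy, Deny, Req, Release}.
States satisfying AG EF busy: {Busy, Deny, Req, Release}.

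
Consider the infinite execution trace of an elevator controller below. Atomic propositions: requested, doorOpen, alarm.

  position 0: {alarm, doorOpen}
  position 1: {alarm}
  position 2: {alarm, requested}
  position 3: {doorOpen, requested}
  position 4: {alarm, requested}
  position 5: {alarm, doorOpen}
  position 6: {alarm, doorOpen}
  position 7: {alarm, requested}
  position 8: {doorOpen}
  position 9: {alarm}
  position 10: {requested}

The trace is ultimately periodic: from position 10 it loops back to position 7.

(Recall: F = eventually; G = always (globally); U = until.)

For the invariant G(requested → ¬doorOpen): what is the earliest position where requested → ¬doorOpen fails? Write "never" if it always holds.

Check requested → ¬doorOpen at each position in order: 0 ✓, 1 ✓, 2 ✓.
At position 3 the labels are {doorOpen, requested}, so requested → ¬doorOpen is false there. This is the first violation.

3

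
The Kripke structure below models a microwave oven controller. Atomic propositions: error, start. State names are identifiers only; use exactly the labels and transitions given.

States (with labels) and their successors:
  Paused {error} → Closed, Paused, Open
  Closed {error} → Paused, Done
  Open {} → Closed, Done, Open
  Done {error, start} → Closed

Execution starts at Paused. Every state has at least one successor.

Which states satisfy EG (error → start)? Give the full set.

{Open}

States satisfying error → start: {Open, Done}.
States satisfying EG (error → start): {Open}.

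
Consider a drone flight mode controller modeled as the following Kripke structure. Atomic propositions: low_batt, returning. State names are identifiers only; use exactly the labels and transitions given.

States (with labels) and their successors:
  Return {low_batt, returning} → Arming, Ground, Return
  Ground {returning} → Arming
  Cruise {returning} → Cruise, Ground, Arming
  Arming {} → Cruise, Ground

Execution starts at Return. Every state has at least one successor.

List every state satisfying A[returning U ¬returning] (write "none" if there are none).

{Ground, Arming}

States satisfying returning: {Return, Ground, Cruise}.
States satisfying ¬returning: {Arming}.
States satisfying A[returning U ¬returning]: {Ground, Arming}.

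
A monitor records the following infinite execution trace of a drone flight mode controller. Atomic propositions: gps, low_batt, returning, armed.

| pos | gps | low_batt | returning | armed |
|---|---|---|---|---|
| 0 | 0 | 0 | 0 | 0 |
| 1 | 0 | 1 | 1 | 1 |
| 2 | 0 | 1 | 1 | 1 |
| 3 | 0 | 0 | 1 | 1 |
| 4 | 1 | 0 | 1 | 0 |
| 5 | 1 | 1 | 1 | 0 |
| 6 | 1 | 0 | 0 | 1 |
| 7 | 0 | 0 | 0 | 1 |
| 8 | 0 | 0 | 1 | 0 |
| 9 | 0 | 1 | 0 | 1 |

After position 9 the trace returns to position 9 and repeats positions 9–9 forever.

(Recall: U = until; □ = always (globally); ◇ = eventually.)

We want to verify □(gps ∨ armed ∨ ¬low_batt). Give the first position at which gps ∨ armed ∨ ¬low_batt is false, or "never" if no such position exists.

never

gps ∨ armed ∨ ¬low_batt holds at every position 0..9, and those are all the positions the trace ever visits, so the invariant □(gps ∨ armed ∨ ¬low_batt) is never violated.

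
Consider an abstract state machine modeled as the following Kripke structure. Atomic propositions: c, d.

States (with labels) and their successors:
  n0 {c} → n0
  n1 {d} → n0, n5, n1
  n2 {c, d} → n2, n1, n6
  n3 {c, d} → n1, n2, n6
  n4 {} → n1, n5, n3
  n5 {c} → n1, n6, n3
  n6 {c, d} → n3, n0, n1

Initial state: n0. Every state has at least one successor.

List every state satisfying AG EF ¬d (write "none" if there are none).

{n0, n1, n2, n3, n4, n5, n6}

States satisfying EF ¬d: {n0, n1, n2, n3, n4, n5, n6}.
States satisfying AG EF ¬d: {n0, n1, n2, n3, n4, n5, n6}.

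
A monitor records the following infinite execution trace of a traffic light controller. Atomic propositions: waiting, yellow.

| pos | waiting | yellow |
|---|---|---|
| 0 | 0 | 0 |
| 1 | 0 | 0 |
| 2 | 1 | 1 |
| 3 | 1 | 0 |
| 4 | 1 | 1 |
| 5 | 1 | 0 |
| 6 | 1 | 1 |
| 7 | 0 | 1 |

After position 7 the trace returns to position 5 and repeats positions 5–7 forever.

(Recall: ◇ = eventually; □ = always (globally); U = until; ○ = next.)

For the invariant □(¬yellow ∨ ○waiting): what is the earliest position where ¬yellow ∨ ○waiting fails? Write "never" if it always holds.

6

Check ¬yellow ∨ ○waiting at each position in order: 0 ✓, 1 ✓, 2 ✓, 3 ✓, 4 ✓, 5 ✓.
At position 6 the labels are {waiting, yellow} and the next position 7 has {yellow}, so ¬yellow ∨ ○waiting is false there. This is the first violation.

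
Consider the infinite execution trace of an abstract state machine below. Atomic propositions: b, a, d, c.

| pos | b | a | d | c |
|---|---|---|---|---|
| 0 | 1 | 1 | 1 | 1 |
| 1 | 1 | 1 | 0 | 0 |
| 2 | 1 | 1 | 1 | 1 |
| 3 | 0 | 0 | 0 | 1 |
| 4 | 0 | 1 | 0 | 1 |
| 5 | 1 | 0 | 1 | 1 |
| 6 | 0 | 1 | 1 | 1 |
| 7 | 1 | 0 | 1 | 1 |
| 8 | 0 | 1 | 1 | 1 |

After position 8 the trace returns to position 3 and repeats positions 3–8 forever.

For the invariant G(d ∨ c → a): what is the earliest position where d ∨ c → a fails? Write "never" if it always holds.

Check d ∨ c → a at each position in order: 0 ✓, 1 ✓, 2 ✓.
At position 3 the labels are {c}, so d ∨ c → a is false there. This is the first violation.

3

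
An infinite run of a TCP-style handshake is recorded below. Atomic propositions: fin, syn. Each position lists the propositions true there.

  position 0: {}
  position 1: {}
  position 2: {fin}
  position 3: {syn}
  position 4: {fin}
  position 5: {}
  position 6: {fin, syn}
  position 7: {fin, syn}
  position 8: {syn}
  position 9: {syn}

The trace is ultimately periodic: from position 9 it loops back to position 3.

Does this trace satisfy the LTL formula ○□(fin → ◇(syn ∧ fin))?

Satisfied

The position after 0 is 1; □(fin → ◇(syn ∧ fin)) is true there.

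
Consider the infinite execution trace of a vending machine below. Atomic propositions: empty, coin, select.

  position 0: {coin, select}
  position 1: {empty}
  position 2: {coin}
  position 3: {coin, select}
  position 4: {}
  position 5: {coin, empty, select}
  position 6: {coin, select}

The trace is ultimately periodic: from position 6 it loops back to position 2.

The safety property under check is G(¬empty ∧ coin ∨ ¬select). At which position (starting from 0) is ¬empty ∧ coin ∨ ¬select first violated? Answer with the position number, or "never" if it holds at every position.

5

Check ¬empty ∧ coin ∨ ¬select at each position in order: 0 ✓, 1 ✓, 2 ✓, 3 ✓, 4 ✓.
At position 5 the labels are {coin, empty, select}, so ¬empty ∧ coin ∨ ¬select is false there. This is the first violation.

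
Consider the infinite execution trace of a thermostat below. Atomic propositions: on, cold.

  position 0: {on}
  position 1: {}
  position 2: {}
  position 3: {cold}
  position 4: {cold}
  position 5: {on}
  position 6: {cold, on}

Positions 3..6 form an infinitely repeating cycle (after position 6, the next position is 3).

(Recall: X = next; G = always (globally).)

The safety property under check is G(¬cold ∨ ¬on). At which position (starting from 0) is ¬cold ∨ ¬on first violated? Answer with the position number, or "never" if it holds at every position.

6

Check ¬cold ∨ ¬on at each position in order: 0 ✓, 1 ✓, 2 ✓, 3 ✓, 4 ✓, 5 ✓.
At position 6 the labels are {cold, on}, so ¬cold ∨ ¬on is false there. This is the first violation.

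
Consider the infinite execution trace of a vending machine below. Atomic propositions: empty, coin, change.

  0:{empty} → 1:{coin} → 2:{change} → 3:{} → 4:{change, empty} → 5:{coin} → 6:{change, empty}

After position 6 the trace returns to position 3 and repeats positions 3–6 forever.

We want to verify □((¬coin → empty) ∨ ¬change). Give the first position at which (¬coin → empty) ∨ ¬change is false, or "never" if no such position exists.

Check (¬coin → empty) ∨ ¬change at each position in order: 0 ✓, 1 ✓.
At position 2 the labels are {change}, so (¬coin → empty) ∨ ¬change is false there. This is the first violation.

2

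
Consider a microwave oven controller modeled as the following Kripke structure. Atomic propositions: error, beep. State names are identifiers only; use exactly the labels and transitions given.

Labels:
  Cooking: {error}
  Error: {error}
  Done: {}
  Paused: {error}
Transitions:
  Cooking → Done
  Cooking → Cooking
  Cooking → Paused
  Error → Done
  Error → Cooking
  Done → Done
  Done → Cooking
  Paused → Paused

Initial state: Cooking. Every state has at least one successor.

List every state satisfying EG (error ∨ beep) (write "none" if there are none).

{Cooking, Error, Paused}

States satisfying error ∨ beep: {Cooking, Error, Paused}.
States satisfying EG (error ∨ beep): {Cooking, Error, Paused}.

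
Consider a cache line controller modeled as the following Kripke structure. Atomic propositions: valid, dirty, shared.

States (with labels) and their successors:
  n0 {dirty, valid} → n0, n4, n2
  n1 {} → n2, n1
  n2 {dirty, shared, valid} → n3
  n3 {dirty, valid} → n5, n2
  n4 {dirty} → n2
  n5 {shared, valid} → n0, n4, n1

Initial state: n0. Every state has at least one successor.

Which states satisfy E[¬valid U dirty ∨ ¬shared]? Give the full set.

{n0, n1, n2, n3, n4}

States satisfying ¬valid: {n1, n4}.
States satisfying dirty ∨ ¬shared: {n0, n1, n2, n3, n4}.
States satisfying E[¬valid U dirty ∨ ¬shared]: {n0, n1, n2, n3, n4}.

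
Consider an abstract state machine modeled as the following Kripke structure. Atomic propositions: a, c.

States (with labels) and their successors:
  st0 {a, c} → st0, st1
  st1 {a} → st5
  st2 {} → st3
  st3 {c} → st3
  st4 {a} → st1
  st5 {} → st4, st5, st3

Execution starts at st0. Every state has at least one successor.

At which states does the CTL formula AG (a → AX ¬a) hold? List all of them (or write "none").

States satisfying a → AX ¬a: {st1, st2, st3, st5}.
States satisfying AG (a → AX ¬a): {st2, st3}.

{st2, st3}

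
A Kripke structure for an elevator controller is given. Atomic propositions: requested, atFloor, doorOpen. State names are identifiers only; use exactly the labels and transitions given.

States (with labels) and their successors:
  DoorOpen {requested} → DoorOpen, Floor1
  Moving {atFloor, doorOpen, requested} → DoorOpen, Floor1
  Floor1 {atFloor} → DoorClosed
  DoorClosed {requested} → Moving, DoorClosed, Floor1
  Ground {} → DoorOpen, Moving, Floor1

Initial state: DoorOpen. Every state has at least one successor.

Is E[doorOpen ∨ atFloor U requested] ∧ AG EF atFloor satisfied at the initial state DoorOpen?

Holds

States satisfying doorOpen ∨ atFloor: {Moving, Floor1}.
States satisfying requested: {DoorOpen, Moving, DoorClosed}.
States satisfying E[doorOpen ∨ atFloor U requested]: {DoorOpen, Moving, Floor1, DoorClosed}.
States satisfying EF atFloor: {DoorOpen, Moving, Floor1, DoorClosed, Ground}.
States satisfying AG EF atFloor: {DoorOpen, Moving, Floor1, DoorClosed, Ground}.
States satisfying E[doorOpen ∨ atFloor U requested] ∧ AG EF atFloor: {DoorOpen, Moving, Floor1, DoorClosed}.
DoorOpen ∈ Sat(E[doorOpen ∨ atFloor U requested] ∧ AG EF atFloor).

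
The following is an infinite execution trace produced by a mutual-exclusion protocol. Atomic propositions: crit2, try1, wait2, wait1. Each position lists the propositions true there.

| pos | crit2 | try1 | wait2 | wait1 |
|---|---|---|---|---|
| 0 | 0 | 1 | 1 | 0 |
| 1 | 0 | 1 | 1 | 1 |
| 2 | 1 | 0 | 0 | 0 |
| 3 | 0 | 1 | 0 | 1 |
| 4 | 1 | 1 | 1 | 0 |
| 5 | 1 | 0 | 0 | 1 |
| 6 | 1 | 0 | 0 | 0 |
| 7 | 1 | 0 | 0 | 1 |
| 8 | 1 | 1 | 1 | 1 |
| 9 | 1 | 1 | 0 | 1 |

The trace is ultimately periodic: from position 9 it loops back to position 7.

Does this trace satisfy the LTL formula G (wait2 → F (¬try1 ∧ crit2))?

wait2 → F (¬try1 ∧ crit2) holds at every position 0..9, and those are all positions ever visited, so G (wait2 → F (¬try1 ∧ crit2)) holds.
Positions where wait2 holds: 0, 1, 4, 8.
Check F (¬try1 ∧ crit2) at each: 0→ok, 1→ok, 4→ok, 8→ok.

Satisfied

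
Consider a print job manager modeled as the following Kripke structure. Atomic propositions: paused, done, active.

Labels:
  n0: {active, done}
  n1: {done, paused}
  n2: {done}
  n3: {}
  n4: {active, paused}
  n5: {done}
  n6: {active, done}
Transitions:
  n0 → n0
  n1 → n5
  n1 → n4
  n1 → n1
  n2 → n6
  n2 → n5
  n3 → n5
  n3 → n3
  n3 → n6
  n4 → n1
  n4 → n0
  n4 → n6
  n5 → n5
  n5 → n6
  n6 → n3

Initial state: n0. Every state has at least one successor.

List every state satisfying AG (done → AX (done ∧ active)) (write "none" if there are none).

States satisfying done → AX (done ∧ active): {n0, n3, n4}.
States satisfying AG (done → AX (done ∧ active)): {n0}.

{n0}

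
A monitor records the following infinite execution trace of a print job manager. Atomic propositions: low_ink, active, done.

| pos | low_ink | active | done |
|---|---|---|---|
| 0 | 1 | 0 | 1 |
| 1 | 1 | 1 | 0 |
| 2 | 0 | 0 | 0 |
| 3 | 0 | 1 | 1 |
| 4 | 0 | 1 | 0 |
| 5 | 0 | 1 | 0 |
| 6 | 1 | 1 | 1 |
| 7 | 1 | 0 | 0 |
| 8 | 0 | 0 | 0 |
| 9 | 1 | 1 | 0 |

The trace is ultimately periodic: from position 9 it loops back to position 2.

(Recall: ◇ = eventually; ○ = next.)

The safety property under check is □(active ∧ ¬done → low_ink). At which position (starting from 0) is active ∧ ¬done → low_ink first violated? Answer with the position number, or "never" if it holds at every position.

Check active ∧ ¬done → low_ink at each position in order: 0 ✓, 1 ✓, 2 ✓, 3 ✓.
At position 4 the labels are {active}, so active ∧ ¬done → low_ink is false there. This is the first violation.

4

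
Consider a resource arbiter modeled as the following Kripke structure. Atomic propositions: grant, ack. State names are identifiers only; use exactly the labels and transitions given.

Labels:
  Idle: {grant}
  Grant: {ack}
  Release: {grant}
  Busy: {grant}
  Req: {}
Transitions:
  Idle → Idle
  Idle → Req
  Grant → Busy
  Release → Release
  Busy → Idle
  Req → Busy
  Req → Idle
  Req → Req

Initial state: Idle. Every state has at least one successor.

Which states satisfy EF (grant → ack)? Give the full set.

States satisfying grant → ack: {Grant, Req}.
States satisfying EF (grant → ack): {Idle, Grant, Busy, Req}.

{Idle, Grant, Busy, Req}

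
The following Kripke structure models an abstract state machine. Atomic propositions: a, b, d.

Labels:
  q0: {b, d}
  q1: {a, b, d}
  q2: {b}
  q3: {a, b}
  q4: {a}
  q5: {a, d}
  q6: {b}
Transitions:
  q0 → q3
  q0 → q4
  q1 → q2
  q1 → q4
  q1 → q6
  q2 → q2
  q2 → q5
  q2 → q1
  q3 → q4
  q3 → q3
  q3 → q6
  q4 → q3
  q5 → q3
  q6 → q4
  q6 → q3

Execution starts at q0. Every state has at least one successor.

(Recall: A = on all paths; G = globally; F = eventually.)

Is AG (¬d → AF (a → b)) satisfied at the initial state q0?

States satisfying ¬d → AF (a → b): {q0, q1, q2, q3, q4, q5, q6}.
States satisfying AG (¬d → AF (a → b)): {q0, q1, q2, q3, q4, q5, q6}.
Every state reachable from q0 satisfies ¬d → AF (a → b).
q0 ∈ Sat(AG (¬d → AF (a → b))).

Holds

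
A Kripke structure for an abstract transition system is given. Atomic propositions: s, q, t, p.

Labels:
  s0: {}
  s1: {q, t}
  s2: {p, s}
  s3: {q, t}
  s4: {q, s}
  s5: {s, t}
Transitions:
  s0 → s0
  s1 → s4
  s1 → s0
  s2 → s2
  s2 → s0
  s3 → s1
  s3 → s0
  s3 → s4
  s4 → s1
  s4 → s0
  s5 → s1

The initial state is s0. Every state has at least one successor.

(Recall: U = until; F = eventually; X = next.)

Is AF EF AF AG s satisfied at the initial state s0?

No

States satisfying EF AF AG s: ∅.
States satisfying AF EF AF AG s: ∅.
There is a path from s0 along which EF AF AG s never holds.
s0 ∉ Sat(AF EF AF AG s).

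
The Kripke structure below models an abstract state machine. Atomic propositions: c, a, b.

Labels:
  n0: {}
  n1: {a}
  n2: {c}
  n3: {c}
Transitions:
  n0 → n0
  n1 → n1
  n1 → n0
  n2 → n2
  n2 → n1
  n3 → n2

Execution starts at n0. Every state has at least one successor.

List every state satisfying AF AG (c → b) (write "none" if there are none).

States satisfying AG (c → b): {n0, n1}.
States satisfying AF AG (c → b): {n0, n1}.

{n0, n1}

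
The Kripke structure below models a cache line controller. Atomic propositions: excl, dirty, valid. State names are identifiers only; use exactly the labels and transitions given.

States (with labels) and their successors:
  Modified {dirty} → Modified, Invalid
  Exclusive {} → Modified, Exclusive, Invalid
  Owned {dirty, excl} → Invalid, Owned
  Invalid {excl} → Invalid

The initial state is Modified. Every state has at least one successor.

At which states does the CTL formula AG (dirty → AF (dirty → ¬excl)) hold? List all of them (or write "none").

{Modified, Exclusive, Invalid}

States satisfying dirty → AF (dirty → ¬excl): {Modified, Exclusive, Invalid}.
States satisfying AG (dirty → AF (dirty → ¬excl)): {Modified, Exclusive, Invalid}.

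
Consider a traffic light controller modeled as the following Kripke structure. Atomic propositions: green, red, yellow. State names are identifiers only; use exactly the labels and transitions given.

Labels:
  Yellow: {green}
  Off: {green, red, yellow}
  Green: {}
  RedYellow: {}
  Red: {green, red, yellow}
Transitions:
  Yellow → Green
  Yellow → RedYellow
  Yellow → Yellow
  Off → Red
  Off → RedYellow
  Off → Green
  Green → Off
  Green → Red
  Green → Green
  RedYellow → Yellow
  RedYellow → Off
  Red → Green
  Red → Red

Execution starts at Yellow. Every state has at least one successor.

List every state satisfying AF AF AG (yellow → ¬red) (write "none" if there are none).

States satisfying AF AG (yellow → ¬red): ∅.
States satisfying AF AF AG (yellow → ¬red): ∅.

none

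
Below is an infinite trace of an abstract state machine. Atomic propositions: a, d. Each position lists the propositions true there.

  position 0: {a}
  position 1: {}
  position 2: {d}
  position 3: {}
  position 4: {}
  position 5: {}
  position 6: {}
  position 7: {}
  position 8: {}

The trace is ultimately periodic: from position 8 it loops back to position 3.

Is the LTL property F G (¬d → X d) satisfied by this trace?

G (¬d → X d) is false at every position 0..8, so it never becomes true and F G (¬d → X d) fails.

Violated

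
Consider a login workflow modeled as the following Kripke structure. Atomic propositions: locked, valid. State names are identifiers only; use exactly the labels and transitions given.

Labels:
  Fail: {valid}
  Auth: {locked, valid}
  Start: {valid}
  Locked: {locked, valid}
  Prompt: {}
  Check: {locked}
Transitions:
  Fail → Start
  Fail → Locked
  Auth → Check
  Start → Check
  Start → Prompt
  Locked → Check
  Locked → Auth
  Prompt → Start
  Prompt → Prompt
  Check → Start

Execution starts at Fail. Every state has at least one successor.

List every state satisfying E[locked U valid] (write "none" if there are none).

States satisfying locked: {Auth, Locked, Check}.
States satisfying valid: {Fail, Auth, Start, Locked}.
States satisfying E[locked U valid]: {Fail, Auth, Start, Locked, Check}.

{Fail, Auth, Start, Locked, Check}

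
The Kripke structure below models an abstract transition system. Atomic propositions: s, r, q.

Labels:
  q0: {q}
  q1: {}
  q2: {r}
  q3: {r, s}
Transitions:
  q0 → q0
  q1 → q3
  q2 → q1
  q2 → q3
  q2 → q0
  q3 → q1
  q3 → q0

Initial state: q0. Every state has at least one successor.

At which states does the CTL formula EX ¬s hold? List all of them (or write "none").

{q0, q2, q3}

States satisfying ¬s: {q0, q1, q2}.
States satisfying EX ¬s: {q0, q2, q3}.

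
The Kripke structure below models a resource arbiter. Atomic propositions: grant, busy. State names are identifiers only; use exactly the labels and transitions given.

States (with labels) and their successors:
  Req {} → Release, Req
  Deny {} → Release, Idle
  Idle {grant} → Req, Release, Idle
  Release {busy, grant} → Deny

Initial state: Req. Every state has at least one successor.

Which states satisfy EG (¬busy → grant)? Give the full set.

{Idle}

States satisfying ¬busy → grant: {Idle, Release}.
States satisfying EG (¬busy → grant): {Idle}.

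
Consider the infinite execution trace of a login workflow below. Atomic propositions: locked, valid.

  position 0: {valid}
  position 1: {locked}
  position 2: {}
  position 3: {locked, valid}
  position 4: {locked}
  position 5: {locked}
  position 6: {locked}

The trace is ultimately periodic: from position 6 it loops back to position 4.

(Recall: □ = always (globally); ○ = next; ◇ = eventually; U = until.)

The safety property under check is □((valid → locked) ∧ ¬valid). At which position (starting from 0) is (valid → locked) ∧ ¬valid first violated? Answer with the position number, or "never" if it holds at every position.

At position 0 the labels are {valid}, so (valid → locked) ∧ ¬valid is false there. This is the first violation.

0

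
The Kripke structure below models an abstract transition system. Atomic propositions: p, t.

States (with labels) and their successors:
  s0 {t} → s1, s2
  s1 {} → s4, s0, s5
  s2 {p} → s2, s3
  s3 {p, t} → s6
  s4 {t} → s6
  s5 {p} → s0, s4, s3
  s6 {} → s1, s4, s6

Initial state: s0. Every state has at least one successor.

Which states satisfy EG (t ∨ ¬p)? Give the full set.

States satisfying t ∨ ¬p: {s0, s1, s3, s4, s6}.
States satisfying EG (t ∨ ¬p): {s0, s1, s3, s4, s6}.

{s0, s1, s3, s4, s6}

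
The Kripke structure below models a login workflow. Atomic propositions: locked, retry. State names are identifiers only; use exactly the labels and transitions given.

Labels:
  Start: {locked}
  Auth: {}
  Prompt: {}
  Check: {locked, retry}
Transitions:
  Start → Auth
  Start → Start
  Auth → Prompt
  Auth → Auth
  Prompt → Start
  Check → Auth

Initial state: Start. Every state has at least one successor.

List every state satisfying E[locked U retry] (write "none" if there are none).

{Check}

States satisfying locked: {Start, Check}.
States satisfying retry: {Check}.
States satisfying E[locked U retry]: {Check}.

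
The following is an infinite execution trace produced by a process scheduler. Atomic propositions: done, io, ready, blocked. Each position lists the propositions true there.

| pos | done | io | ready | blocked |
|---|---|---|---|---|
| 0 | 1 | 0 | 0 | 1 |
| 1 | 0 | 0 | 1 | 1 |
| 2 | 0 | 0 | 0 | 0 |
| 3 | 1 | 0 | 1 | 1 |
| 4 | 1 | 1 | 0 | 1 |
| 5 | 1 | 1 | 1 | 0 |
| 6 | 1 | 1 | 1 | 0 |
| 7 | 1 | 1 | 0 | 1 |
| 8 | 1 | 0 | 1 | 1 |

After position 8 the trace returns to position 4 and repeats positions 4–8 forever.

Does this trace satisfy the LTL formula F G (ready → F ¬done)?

No

G (ready → F ¬done) is false at every position 0..8, so it never becomes true and F G (ready → F ¬done) fails.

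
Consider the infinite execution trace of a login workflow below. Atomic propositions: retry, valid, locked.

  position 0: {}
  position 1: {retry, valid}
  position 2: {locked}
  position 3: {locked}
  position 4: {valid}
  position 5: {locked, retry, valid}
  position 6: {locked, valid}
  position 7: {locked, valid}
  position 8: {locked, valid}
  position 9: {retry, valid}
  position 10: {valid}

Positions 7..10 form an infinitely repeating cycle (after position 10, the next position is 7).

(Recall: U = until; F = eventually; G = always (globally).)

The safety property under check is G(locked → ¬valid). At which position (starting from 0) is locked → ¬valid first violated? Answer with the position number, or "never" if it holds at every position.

5

Check locked → ¬valid at each position in order: 0 ✓, 1 ✓, 2 ✓, 3 ✓, 4 ✓.
At position 5 the labels are {locked, retry, valid}, so locked → ¬valid is false there. This is the first violation.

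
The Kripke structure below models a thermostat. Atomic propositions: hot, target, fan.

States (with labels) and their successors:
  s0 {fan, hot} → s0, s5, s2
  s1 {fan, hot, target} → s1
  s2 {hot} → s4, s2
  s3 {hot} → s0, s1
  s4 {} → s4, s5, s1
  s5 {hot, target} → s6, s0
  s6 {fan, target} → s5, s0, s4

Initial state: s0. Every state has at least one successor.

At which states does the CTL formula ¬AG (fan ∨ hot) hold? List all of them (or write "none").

States satisfying fan ∨ hot: {s0, s1, s2, s3, s5, s6}.
States satisfying AG (fan ∨ hot): {s1}.
States satisfying ¬AG (fan ∨ hot): {s0, s2, s3, s4, s5, s6}.

{s0, s2, s3, s4, s5, s6}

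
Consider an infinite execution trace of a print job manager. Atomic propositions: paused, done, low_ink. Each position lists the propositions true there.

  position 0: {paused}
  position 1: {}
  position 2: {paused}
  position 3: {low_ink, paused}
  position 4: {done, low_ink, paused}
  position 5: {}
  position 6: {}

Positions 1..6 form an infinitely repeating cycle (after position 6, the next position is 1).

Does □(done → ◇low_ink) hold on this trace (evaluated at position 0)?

Holds

done → ◇low_ink holds at every position 0..6, and those are all positions ever visited, so □(done → ◇low_ink) holds.
Positions where done holds: 4.
Check ◇low_ink at each: 4→ok.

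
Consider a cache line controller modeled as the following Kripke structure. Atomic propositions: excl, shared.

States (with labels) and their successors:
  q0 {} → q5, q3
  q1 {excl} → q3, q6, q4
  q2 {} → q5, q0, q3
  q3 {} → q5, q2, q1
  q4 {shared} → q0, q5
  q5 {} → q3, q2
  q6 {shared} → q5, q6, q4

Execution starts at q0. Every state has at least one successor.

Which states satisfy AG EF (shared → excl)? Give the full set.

States satisfying EF (shared → excl): {q0, q1, q2, q3, q4, q5, q6}.
States satisfying AG EF (shared → excl): {q0, q1, q2, q3, q4, q5, q6}.

{q0, q1, q2, q3, q4, q5, q6}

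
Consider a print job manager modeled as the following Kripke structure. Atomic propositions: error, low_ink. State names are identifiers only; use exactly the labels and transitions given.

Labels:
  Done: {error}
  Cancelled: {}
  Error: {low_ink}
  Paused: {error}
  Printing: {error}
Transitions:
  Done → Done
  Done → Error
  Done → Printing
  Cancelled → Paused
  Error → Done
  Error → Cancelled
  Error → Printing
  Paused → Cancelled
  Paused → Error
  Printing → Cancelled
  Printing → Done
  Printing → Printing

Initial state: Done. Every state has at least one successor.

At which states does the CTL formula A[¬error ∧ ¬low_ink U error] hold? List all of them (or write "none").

States satisfying ¬error ∧ ¬low_ink: {Cancelled}.
States satisfying error: {Done, Paused, Printing}.
States satisfying A[¬error ∧ ¬low_ink U error]: {Done, Cancelled, Paused, Printing}.

{Done, Cancelled, Paused, Printing}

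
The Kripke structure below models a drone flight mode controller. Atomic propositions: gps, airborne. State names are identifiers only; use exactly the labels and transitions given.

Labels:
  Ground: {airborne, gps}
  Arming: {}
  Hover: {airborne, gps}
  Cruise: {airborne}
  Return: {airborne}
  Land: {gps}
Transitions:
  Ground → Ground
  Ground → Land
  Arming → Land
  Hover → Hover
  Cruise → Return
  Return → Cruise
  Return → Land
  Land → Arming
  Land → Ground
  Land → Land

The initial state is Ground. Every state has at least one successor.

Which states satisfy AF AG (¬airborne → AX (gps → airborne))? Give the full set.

States satisfying AG (¬airborne → AX (gps → airborne)): {Hover}.
States satisfying AF AG (¬airborne → AX (gps → airborne)): {Hover}.

{Hover}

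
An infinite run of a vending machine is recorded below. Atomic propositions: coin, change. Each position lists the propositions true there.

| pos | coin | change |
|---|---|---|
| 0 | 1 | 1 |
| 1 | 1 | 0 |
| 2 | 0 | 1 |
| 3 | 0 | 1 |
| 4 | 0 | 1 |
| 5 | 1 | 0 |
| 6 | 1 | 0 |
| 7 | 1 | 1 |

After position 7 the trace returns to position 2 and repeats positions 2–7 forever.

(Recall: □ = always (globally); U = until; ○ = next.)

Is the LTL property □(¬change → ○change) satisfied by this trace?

Does not hold

¬change → ○change must hold at every position from 0 onward. It fails at position 5, so □(¬change → ○change) is false.
Positions where ¬change holds: 1, 5, 6.
Check ○change at each: 1→ok, 5→fails, 6→ok.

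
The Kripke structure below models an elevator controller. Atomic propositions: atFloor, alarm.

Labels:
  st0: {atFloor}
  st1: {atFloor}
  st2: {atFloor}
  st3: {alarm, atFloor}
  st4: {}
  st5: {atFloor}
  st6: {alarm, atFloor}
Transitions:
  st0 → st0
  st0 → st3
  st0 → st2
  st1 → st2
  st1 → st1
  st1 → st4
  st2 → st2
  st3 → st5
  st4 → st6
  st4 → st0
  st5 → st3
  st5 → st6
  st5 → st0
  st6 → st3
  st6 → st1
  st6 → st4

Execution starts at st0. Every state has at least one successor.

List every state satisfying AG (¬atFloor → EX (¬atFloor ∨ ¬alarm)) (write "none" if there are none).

States satisfying ¬atFloor → EX (¬atFloor ∨ ¬alarm): {st0, st1, st2, st3, st4, st5, st6}.
States satisfying AG (¬atFloor → EX (¬atFloor ∨ ¬alarm)): {st0, st1, st2, st3, st4, st5, st6}.

{st0, st1, st2, st3, st4, st5, st6}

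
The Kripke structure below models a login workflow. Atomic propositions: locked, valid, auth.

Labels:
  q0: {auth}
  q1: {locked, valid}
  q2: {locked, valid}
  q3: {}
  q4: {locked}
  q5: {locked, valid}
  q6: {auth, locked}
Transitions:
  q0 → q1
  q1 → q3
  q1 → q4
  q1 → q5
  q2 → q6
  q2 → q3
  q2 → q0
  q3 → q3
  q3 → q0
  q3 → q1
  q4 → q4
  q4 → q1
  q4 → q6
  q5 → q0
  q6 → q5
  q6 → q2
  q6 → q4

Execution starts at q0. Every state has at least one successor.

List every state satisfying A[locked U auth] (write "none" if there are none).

States satisfying locked: {q1, q2, q4, q5, q6}.
States satisfying auth: {q0, q6}.
States satisfying A[locked U auth]: {q0, q5, q6}.

{q0, q5, q6}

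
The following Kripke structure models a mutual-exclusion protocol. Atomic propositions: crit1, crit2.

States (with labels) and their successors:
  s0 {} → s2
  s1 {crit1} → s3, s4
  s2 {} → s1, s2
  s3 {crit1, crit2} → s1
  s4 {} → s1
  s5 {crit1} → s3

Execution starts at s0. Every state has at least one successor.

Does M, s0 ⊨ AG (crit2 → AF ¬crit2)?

States satisfying crit2 → AF ¬crit2: {s0, s1, s2, s3, s4, s5}.
States satisfying AG (crit2 → AF ¬crit2): {s0, s1, s2, s3, s4, s5}.
Every state reachable from s0 satisfies crit2 → AF ¬crit2.
s0 ∈ Sat(AG (crit2 → AF ¬crit2)).

Yes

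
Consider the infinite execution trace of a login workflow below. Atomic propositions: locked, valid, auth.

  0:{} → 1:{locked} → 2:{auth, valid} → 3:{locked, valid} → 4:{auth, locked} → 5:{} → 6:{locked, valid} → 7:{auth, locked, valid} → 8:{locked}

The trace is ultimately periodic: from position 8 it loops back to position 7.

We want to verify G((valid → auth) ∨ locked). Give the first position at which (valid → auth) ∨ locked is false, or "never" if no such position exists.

(valid → auth) ∨ locked holds at every position 0..8, and those are all the positions the trace ever visits, so the invariant G((valid → auth) ∨ locked) is never violated.

never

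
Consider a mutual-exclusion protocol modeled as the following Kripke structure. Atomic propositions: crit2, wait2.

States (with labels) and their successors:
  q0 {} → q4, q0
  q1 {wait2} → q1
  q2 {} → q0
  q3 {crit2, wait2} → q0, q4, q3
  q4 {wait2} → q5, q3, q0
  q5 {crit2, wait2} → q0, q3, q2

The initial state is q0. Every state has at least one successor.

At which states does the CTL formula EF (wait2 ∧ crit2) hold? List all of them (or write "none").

{q0, q2, q3, q4, q5}

States satisfying wait2 ∧ crit2: {q3, q5}.
States satisfying EF (wait2 ∧ crit2): {q0, q2, q3, q4, q5}.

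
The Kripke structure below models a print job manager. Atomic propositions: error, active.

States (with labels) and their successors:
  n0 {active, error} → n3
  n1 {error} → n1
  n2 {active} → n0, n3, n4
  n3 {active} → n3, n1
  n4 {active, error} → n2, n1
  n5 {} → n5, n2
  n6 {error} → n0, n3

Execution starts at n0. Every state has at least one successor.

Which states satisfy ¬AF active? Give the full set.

States satisfying active: {n0, n2, n3, n4}.
States satisfying AF active: {n0, n2, n3, n4, n6}.
States satisfying ¬AF active: {n1, n5}.

{n1, n5}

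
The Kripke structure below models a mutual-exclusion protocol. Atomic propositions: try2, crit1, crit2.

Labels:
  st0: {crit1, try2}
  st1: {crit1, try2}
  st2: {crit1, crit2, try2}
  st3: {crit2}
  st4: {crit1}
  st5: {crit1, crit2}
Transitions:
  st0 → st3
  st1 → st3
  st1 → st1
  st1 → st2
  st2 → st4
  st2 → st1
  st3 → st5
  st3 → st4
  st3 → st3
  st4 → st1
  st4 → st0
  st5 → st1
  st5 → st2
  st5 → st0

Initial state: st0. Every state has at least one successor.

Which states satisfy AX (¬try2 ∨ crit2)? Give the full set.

States satisfying ¬try2 ∨ crit2: {st2, st3, st4, st5}.
States satisfying AX (¬try2 ∨ crit2): {st0, st3}.

{st0, st3}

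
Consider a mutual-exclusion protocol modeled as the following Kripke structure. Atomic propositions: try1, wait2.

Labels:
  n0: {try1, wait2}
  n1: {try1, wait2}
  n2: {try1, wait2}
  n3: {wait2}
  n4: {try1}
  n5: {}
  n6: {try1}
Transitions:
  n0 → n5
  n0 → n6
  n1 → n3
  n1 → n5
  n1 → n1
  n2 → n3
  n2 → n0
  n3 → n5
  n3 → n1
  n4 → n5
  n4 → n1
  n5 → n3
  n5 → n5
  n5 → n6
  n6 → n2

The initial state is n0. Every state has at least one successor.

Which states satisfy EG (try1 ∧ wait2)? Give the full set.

{n1}

States satisfying try1 ∧ wait2: {n0, n1, n2}.
States satisfying EG (try1 ∧ wait2): {n1}.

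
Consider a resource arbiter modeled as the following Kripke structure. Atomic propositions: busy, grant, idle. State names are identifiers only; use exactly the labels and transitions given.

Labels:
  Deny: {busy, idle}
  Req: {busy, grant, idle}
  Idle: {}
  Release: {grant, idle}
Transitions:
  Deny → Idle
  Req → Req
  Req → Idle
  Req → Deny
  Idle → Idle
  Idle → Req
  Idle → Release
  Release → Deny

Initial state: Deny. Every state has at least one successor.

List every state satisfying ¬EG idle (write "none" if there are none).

States satisfying idle: {Deny, Req, Release}.
States satisfying EG idle: {Req}.
States satisfying ¬EG idle: {Deny, Idle, Release}.

{Deny, Idle, Release}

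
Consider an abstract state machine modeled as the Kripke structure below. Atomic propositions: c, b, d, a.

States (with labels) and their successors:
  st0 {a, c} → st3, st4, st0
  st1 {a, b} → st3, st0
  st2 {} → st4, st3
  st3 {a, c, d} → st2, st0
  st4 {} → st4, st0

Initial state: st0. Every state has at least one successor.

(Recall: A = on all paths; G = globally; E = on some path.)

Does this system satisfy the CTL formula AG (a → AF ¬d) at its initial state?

States satisfying a → AF ¬d: {st0, st1, st2, st3, st4}.
States satisfying AG (a → AF ¬d): {st0, st1, st2, st3, st4}.
Every state reachable from st0 satisfies a → AF ¬d.
st0 ∈ Sat(AG (a → AF ¬d)).

Satisfied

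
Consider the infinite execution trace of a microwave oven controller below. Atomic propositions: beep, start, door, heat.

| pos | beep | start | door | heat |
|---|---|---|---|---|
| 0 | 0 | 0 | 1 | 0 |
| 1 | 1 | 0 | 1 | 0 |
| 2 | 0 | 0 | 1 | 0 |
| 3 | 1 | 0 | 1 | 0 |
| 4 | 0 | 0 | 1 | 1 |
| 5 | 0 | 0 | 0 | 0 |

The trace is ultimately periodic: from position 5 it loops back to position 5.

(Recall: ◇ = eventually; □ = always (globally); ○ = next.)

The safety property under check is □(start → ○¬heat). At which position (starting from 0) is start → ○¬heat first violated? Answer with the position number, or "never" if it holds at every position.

start → ○¬heat holds at every position 0..5, and those are all the positions the trace ever visits, so the invariant □(start → ○¬heat) is never violated.

never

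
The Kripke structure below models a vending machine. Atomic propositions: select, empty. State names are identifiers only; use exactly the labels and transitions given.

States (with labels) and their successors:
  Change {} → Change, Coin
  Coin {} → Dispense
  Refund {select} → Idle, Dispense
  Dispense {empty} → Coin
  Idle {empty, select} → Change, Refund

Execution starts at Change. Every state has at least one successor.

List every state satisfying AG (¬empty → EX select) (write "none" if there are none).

none

States satisfying ¬empty → EX select: {Refund, Dispense, Idle}.
States satisfying AG (¬empty → EX select): ∅.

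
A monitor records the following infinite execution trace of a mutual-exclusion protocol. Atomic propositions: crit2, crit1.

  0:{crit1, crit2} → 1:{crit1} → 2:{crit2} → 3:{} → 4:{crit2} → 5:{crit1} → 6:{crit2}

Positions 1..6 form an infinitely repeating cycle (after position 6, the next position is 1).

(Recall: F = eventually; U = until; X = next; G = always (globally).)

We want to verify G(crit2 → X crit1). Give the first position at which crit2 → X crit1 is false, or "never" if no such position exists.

Check crit2 → X crit1 at each position in order: 0 ✓, 1 ✓.
At position 2 the labels are {crit2} and the next position 3 has {}, so crit2 → X crit1 is false there. This is the first violation.

2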